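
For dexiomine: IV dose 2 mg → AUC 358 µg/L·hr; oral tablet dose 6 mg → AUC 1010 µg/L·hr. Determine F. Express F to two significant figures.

F = (AUC_ev / D_ev) / (AUC_iv / D_iv)
  = (1010/6) / (358/2)
  = 168.333 / 179 = 0.9404

F = 0.94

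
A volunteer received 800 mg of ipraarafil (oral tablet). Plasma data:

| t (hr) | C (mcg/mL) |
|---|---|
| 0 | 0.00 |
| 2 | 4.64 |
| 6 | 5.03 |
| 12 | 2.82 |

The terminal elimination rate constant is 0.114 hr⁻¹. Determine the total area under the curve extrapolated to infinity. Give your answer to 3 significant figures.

AUC = 72.3 mcg/mL·hr

Trapezoidal AUC_0→12:
  [0→2]: (0.00+4.64)/2 × 2 = 4.64
  [2→6]: (4.64+5.03)/2 × 4 = 19.34
  [6→12]: (5.03+2.82)/2 × 6 = 23.55
  Sum = 47.53 mcg/mL·hr
Extrapolated tail: C_last / k_e = 2.82 / 0.114 = 24.737
AUC_0→∞ = 47.53 + 24.737 = 72.267 mcg/mL·hr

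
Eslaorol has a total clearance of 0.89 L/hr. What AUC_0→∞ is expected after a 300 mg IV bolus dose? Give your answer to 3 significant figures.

AUC = 337 mg/L·hr

AUC_0→∞ = Dose_iv / CL
        = 300 / 0.89 = 337.079 mg/L·hr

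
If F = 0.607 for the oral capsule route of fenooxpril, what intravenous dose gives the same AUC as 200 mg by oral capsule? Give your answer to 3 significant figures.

D_iv = 121 mg

Systemic exposure from an extravascular dose = F × D_ev, so the equivalent IV dose is F × D_ev.
D_iv = F × D_ev = 0.607 × 200 = 121.4 mg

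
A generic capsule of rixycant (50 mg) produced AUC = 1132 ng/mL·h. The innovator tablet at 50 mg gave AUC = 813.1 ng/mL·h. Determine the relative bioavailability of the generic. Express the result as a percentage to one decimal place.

F_rel = (AUC_test/D_test) / (AUC_ref/D_ref)
      = (1132/50) / (813.1/50)
      = 22.64 / 16.262 = 1.3922 = 139.22%

F_rel = 139.2%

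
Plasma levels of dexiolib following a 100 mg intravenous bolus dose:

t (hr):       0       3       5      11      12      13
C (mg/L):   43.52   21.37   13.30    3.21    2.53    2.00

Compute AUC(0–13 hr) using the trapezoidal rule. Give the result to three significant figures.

Trapezoidal AUC_0→13:
  [0→3]: (43.52+21.37)/2 × 3 = 97.335
  [3→5]: (21.37+13.30)/2 × 2 = 34.67
  [5→11]: (13.30+3.21)/2 × 6 = 49.53
  [11→12]: (3.21+2.53)/2 × 1 = 2.87
  [12→13]: (2.53+2.00)/2 × 1 = 2.265
  Sum = 186.67 mg/L·hr

AUC = 187 mg/L·hr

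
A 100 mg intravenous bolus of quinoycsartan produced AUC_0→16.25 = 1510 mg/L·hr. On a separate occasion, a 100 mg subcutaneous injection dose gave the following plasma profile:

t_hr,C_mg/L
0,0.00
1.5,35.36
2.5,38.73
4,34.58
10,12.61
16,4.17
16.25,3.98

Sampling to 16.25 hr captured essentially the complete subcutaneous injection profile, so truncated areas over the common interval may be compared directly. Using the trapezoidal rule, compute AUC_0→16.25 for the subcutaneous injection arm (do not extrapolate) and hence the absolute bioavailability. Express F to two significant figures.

Trapezoidal AUC_0→16.25 (subcutaneous injection):
  [0→1.5]: (0.00+35.36)/2 × 1.5 = 26.52
  [1.5→2.5]: (35.36+38.73)/2 × 1 = 37.045
  [2.5→4]: (38.73+34.58)/2 × 1.5 = 54.9825
  [4→10]: (34.58+12.61)/2 × 6 = 141.57
  [10→16]: (12.61+4.17)/2 × 6 = 50.34
  [16→16.25]: (4.17+3.98)/2 × 0.25 = 1.01875
  Sum = 311.47625 mg/L·hr
F = (AUC_ev/D_ev)/(AUC_iv/D_iv) = (311.47625/100)/(1510/100) = 3.1147625/15.1 = 0.2063

F = 0.21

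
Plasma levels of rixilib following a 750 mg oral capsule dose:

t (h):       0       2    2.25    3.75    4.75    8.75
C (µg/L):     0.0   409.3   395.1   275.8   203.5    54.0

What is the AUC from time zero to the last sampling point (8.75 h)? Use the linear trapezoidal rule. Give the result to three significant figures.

AUC = 1770 µg/L·h

Trapezoidal AUC_0→8.75:
  [0→2]: (0.0+409.3)/2 × 2 = 409.3
  [2→2.25]: (409.3+395.1)/2 × 0.25 = 100.55
  [2.25→3.75]: (395.1+275.8)/2 × 1.5 = 503.175
  [3.75→4.75]: (275.8+203.5)/2 × 1 = 239.65
  [4.75→8.75]: (203.5+54.0)/2 × 4 = 515.0
  Sum = 1767.675 µg/L·h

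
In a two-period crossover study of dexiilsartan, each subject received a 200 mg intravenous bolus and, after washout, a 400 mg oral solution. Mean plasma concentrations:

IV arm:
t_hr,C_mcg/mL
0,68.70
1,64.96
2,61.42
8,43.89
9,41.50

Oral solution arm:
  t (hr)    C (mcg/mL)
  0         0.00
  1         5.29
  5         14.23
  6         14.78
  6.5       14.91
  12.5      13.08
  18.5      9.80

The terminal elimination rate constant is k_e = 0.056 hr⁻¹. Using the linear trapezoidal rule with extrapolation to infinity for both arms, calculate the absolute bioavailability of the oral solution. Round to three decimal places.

F = 0.159

Trapezoidal AUC_0→9 (IV):
  [0→1]: (68.70+64.96)/2 × 1 = 66.83
  [1→2]: (64.96+61.42)/2 × 1 = 63.19
  [2→8]: (61.42+43.89)/2 × 6 = 315.93
  [8→9]: (43.89+41.50)/2 × 1 = 42.695
  Sum = 488.645 mcg/mL·hr
IV tail: 41.50/0.056 = 741.071; AUC_iv,0→∞ = 488.645 + 741.071 = 1229.716 mcg/mL·hr
Trapezoidal AUC_0→18.5 (oral solution):
  [0→1]: (0.00+5.29)/2 × 1 = 2.645
  [1→5]: (5.29+14.23)/2 × 4 = 39.04
  [5→6]: (14.23+14.78)/2 × 1 = 14.505
  [6→6.5]: (14.78+14.91)/2 × 0.5 = 7.4225
  [6.5→12.5]: (14.91+13.08)/2 × 6 = 83.97
  [12.5→18.5]: (13.08+9.80)/2 × 6 = 68.64
  Sum = 216.2225 mcg/mL·hr
oral solution tail: 9.80/0.056 = 175.000; AUC_ev,0→∞ = 216.2225 + 175.000 = 391.2225 mcg/mL·hr
F = (AUC_ev/D_ev)/(AUC_iv/D_iv) = (391.2225/400)/(1229.716/200) = 0.97805625/6.14858 = 0.1591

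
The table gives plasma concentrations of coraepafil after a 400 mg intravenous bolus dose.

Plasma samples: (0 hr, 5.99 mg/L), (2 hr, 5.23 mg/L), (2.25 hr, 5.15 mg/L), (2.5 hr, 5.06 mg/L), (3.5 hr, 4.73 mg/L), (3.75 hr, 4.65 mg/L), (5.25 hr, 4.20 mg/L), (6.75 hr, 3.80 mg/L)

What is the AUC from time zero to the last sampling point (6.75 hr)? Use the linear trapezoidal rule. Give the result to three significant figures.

Trapezoidal AUC_0→6.75:
  [0→2]: (5.99+5.23)/2 × 2 = 11.22
  [2→2.25]: (5.23+5.15)/2 × 0.25 = 1.2975
  [2.25→2.5]: (5.15+5.06)/2 × 0.25 = 1.27625
  [2.5→3.5]: (5.06+4.73)/2 × 1 = 4.895
  [3.5→3.75]: (4.73+4.65)/2 × 0.25 = 1.1725
  [3.75→5.25]: (4.65+4.20)/2 × 1.5 = 6.6375
  [5.25→6.75]: (4.20+3.80)/2 × 1.5 = 6.0
  Sum = 32.49875 mg/L·hr

AUC = 32.5 mg/L·hr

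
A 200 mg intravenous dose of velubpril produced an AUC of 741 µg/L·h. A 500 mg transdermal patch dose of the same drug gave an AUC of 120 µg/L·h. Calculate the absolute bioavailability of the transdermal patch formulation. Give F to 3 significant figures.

F = 0.0648

F = (AUC_ev / D_ev) / (AUC_iv / D_iv)
  = (120/500) / (741/200)
  = 0.24 / 3.705 = 0.0648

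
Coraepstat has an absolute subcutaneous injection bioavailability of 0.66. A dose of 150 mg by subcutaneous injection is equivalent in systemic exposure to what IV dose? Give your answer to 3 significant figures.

D_iv = 99.0 mg

Systemic exposure from an extravascular dose = F × D_ev, so the equivalent IV dose is F × D_ev.
D_iv = F × D_ev = 0.66 × 150 = 99 mg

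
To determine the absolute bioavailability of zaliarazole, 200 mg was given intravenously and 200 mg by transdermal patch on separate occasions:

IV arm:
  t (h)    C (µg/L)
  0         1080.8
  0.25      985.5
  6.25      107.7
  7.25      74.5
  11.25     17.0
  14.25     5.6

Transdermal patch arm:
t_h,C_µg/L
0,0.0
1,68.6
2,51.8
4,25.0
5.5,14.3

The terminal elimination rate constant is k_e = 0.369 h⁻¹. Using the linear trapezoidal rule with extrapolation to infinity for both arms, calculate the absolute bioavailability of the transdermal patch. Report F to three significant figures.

Trapezoidal AUC_0→14.25 (IV):
  [0→0.25]: (1080.8+985.5)/2 × 0.25 = 258.2875
  [0.25→6.25]: (985.5+107.7)/2 × 6 = 3279.6
  [6.25→7.25]: (107.7+74.5)/2 × 1 = 91.1
  [7.25→11.25]: (74.5+17.0)/2 × 4 = 183.0
  [11.25→14.25]: (17.0+5.6)/2 × 3 = 33.9
  Sum = 3845.8875 µg/L·h
IV tail: 5.6/0.369 = 15.176; AUC_iv,0→∞ = 3845.8875 + 15.176 = 3861.0635 µg/L·h
Trapezoidal AUC_0→5.5 (transdermal patch):
  [0→1]: (0.0+68.6)/2 × 1 = 34.3
  [1→2]: (68.6+51.8)/2 × 1 = 60.2
  [2→4]: (51.8+25.0)/2 × 2 = 76.8
  [4→5.5]: (25.0+14.3)/2 × 1.5 = 29.475
  Sum = 200.775 µg/L·h
transdermal patch tail: 14.3/0.369 = 38.753; AUC_ev,0→∞ = 200.775 + 38.753 = 239.528 µg/L·h
F = (AUC_ev/D_ev)/(AUC_iv/D_iv) = (239.528/200)/(3861.0635/200) = 1.19764/19.3053 = 0.0620

F = 0.0620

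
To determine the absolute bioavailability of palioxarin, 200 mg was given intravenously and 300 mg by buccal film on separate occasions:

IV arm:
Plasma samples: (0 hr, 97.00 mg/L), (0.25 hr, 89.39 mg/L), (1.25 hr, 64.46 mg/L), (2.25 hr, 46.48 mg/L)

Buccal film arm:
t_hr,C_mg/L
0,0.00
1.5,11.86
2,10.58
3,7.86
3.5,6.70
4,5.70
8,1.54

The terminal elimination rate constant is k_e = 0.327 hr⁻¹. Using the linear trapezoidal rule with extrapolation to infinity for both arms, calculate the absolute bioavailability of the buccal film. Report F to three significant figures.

Trapezoidal AUC_0→2.25 (IV):
  [0→0.25]: (97.00+89.39)/2 × 0.25 = 23.29875
  [0.25→1.25]: (89.39+64.46)/2 × 1 = 76.925
  [1.25→2.25]: (64.46+46.48)/2 × 1 = 55.47
  Sum = 155.69375 mg/L·hr
IV tail: 46.48/0.327 = 142.141; AUC_iv,0→∞ = 155.69375 + 142.141 = 297.83475 mg/L·hr
Trapezoidal AUC_0→8 (buccal film):
  [0→1.5]: (0.00+11.86)/2 × 1.5 = 8.895
  [1.5→2]: (11.86+10.58)/2 × 0.5 = 5.61
  [2→3]: (10.58+7.86)/2 × 1 = 9.22
  [3→3.5]: (7.86+6.70)/2 × 0.5 = 3.64
  [3.5→4]: (6.70+5.70)/2 × 0.5 = 3.1
  [4→8]: (5.70+1.54)/2 × 4 = 14.48
  Sum = 44.945 mg/L·hr
buccal film tail: 1.54/0.327 = 4.709; AUC_ev,0→∞ = 44.945 + 4.709 = 49.654 mg/L·hr
F = (AUC_ev/D_ev)/(AUC_iv/D_iv) = (49.654/300)/(297.83475/200) = 0.165513/1.48917 = 0.1111

F = 0.111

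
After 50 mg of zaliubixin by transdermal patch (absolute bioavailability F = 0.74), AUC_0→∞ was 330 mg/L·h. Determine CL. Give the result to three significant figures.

CL = F × Dose / AUC_0→∞
   = 0.74 × 50 / 330 = 0.112121 L/h

CL = 0.112 L/h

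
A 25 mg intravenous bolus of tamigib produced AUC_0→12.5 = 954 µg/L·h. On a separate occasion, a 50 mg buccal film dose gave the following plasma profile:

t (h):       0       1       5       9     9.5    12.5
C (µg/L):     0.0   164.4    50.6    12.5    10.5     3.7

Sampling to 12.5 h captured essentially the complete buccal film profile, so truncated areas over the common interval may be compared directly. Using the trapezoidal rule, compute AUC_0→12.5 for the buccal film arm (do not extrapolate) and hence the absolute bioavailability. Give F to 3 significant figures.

F = 0.349

Trapezoidal AUC_0→12.5 (buccal film):
  [0→1]: (0.0+164.4)/2 × 1 = 82.2
  [1→5]: (164.4+50.6)/2 × 4 = 430.0
  [5→9]: (50.6+12.5)/2 × 4 = 126.2
  [9→9.5]: (12.5+10.5)/2 × 0.5 = 5.75
  [9.5→12.5]: (10.5+3.7)/2 × 3 = 21.3
  Sum = 665.45 µg/L·h
F = (AUC_ev/D_ev)/(AUC_iv/D_iv) = (665.45/50)/(954/25) = 13.309/38.16 = 0.3488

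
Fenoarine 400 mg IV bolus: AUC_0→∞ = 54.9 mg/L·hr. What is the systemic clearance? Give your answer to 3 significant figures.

CL = Dose_iv / AUC_0→∞
   = 400 / 54.9 = 7.28597 L/hr

CL = 7.29 L/hr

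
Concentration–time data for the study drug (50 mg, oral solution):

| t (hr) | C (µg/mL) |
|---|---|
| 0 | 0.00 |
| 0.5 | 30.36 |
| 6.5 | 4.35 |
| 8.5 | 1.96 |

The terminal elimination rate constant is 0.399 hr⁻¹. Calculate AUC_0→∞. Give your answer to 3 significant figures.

Trapezoidal AUC_0→8.5:
  [0→0.5]: (0.00+30.36)/2 × 0.5 = 7.59
  [0.5→6.5]: (30.36+4.35)/2 × 6 = 104.13
  [6.5→8.5]: (4.35+1.96)/2 × 2 = 6.31
  Sum = 118.03 µg/mL·hr
Extrapolated tail: C_last / k_e = 1.96 / 0.399 = 4.912
AUC_0→∞ = 118.03 + 4.912 = 122.942 µg/mL·hr

AUC = 123 µg/mL·hr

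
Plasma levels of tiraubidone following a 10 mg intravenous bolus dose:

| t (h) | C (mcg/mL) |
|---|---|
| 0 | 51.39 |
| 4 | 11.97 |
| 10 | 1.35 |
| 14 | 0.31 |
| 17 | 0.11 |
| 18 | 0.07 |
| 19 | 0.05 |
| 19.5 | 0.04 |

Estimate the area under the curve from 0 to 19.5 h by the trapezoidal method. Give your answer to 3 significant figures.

AUC = 171 mcg/mL·h

Trapezoidal AUC_0→19.5:
  [0→4]: (51.39+11.97)/2 × 4 = 126.72
  [4→10]: (11.97+1.35)/2 × 6 = 39.96
  [10→14]: (1.35+0.31)/2 × 4 = 3.32
  [14→17]: (0.31+0.11)/2 × 3 = 0.63
  [17→18]: (0.11+0.07)/2 × 1 = 0.09
  [18→19]: (0.07+0.05)/2 × 1 = 0.06
  [19→19.5]: (0.05+0.04)/2 × 0.5 = 0.0225
  Sum = 170.8025 mcg/mL·h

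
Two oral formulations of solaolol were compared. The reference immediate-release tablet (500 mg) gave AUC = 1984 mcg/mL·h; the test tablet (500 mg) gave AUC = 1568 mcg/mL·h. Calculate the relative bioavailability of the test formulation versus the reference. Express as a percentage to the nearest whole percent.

F_rel = 79%

F_rel = (AUC_test/D_test) / (AUC_ref/D_ref)
      = (1568/500) / (1984/500)
      = 3.136 / 3.968 = 0.7903 = 79.03%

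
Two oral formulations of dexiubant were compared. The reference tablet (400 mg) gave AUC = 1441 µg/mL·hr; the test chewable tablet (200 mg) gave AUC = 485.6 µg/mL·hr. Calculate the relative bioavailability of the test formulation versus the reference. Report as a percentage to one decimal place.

F_rel = (AUC_test/D_test) / (AUC_ref/D_ref)
      = (485.6/200) / (1441/400)
      = 2.428 / 3.6025 = 0.6740 = 67.40%

F_rel = 67.4%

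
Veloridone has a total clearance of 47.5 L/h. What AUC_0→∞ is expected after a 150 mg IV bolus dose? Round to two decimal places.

AUC_0→∞ = Dose_iv / CL
        = 150 / 47.5 = 3.15789 mg/L·h

AUC = 3.16 mg/L·h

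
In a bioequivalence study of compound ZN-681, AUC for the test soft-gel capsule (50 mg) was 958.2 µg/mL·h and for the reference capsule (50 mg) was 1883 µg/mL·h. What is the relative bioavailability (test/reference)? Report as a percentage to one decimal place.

F_rel = 50.9%

F_rel = (AUC_test/D_test) / (AUC_ref/D_ref)
      = (958.2/50) / (1883/50)
      = 19.164 / 37.66 = 0.5089 = 50.89%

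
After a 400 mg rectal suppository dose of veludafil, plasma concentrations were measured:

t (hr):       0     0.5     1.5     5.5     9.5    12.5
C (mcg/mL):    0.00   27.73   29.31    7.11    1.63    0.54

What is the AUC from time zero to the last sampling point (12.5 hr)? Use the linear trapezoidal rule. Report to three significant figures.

Trapezoidal AUC_0→12.5:
  [0→0.5]: (0.00+27.73)/2 × 0.5 = 6.9325
  [0.5→1.5]: (27.73+29.31)/2 × 1 = 28.52
  [1.5→5.5]: (29.31+7.11)/2 × 4 = 72.84
  [5.5→9.5]: (7.11+1.63)/2 × 4 = 17.48
  [9.5→12.5]: (1.63+0.54)/2 × 3 = 3.255
  Sum = 129.0275 mcg/mL·hr

AUC = 129 mcg/mL·hr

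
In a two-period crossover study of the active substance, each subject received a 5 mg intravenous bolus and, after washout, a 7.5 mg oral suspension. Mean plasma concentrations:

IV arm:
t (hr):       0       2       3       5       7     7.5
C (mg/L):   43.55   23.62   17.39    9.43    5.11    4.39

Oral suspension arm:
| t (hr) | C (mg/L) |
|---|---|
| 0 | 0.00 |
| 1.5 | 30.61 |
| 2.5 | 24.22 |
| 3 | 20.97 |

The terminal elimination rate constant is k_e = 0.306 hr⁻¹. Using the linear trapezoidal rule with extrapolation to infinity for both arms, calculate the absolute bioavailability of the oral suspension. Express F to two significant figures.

F = 0.60

Trapezoidal AUC_0→7.5 (IV):
  [0→2]: (43.55+23.62)/2 × 2 = 67.17
  [2→3]: (23.62+17.39)/2 × 1 = 20.505
  [3→5]: (17.39+9.43)/2 × 2 = 26.82
  [5→7]: (9.43+5.11)/2 × 2 = 14.54
  [7→7.5]: (5.11+4.39)/2 × 0.5 = 2.375
  Sum = 131.41 mg/L·hr
IV tail: 4.39/0.306 = 14.346; AUC_iv,0→∞ = 131.41 + 14.346 = 145.756 mg/L·hr
Trapezoidal AUC_0→3 (oral suspension):
  [0→1.5]: (0.00+30.61)/2 × 1.5 = 22.9575
  [1.5→2.5]: (30.61+24.22)/2 × 1 = 27.415
  [2.5→3]: (24.22+20.97)/2 × 0.5 = 11.2975
  Sum = 61.67 mg/L·hr
oral suspension tail: 20.97/0.306 = 68.529; AUC_ev,0→∞ = 61.67 + 68.529 = 130.199 mg/L·hr
F = (AUC_ev/D_ev)/(AUC_iv/D_iv) = (130.199/7.5)/(145.756/5) = 17.3599/29.1512 = 0.5955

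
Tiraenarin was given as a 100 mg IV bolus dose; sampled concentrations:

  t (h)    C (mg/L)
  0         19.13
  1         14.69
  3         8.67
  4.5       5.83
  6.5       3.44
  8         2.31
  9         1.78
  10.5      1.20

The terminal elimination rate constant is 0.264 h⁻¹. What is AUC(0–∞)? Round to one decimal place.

AUC = 73.6 mg/L·h

Trapezoidal AUC_0→10.5:
  [0→1]: (19.13+14.69)/2 × 1 = 16.91
  [1→3]: (14.69+8.67)/2 × 2 = 23.36
  [3→4.5]: (8.67+5.83)/2 × 1.5 = 10.875
  [4.5→6.5]: (5.83+3.44)/2 × 2 = 9.27
  [6.5→8]: (3.44+2.31)/2 × 1.5 = 4.3125
  [8→9]: (2.31+1.78)/2 × 1 = 2.045
  [9→10.5]: (1.78+1.20)/2 × 1.5 = 2.235
  Sum = 69.0075 mg/L·h
Extrapolated tail: C_last / k_e = 1.20 / 0.264 = 4.545
AUC_0→∞ = 69.0075 + 4.545 = 73.5525 mg/L·h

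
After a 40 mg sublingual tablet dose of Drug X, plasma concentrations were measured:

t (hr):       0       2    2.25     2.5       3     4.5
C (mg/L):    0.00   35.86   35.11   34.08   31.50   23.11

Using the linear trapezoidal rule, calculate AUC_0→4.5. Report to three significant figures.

Trapezoidal AUC_0→4.5:
  [0→2]: (0.00+35.86)/2 × 2 = 35.86
  [2→2.25]: (35.86+35.11)/2 × 0.25 = 8.87125
  [2.25→2.5]: (35.11+34.08)/2 × 0.25 = 8.64875
  [2.5→3]: (34.08+31.50)/2 × 0.5 = 16.395
  [3→4.5]: (31.50+23.11)/2 × 1.5 = 40.9575
  Sum = 110.7325 mg/L·hr

AUC = 111 mg/L·hr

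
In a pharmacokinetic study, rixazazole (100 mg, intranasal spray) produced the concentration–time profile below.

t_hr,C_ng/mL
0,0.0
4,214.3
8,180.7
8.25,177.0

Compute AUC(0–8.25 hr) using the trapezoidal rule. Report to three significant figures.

AUC = 1260 ng/mL·hr

Trapezoidal AUC_0→8.25:
  [0→4]: (0.0+214.3)/2 × 4 = 428.6
  [4→8]: (214.3+180.7)/2 × 4 = 790.0
  [8→8.25]: (180.7+177.0)/2 × 0.25 = 44.7125
  Sum = 1263.3125 ng/mL·hr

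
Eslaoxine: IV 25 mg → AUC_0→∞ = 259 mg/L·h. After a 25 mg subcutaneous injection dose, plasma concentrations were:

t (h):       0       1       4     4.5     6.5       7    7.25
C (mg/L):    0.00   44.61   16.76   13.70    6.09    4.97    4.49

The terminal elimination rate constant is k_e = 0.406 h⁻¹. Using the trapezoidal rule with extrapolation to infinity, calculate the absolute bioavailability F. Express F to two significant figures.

Trapezoidal AUC_0→7.25 (subcutaneous injection):
  [0→1]: (0.00+44.61)/2 × 1 = 22.305
  [1→4]: (44.61+16.76)/2 × 3 = 92.055
  [4→4.5]: (16.76+13.70)/2 × 0.5 = 7.615
  [4.5→6.5]: (13.70+6.09)/2 × 2 = 19.79
  [6.5→7]: (6.09+4.97)/2 × 0.5 = 2.765
  [7→7.25]: (4.97+4.49)/2 × 0.25 = 1.1825
  Sum = 145.7125 mg/L·h
Tail: C_last/k_e = 4.49/0.406 = 11.059
AUC_0→∞ (subcutaneous injection) = 145.7125 + 11.059 = 156.7715 mg/L·h
F = (AUC_ev/D_ev)/(AUC_iv/D_iv) = (156.7715/25)/(259/25) = 6.27086/10.36 = 0.6053

F = 0.61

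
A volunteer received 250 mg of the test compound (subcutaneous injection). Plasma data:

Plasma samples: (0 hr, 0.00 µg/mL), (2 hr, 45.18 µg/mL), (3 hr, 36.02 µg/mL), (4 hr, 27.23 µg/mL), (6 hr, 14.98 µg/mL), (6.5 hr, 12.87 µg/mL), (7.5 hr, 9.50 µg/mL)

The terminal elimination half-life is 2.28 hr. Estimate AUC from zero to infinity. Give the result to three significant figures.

Trapezoidal AUC_0→7.5:
  [0→2]: (0.00+45.18)/2 × 2 = 45.18
  [2→3]: (45.18+36.02)/2 × 1 = 40.6
  [3→4]: (36.02+27.23)/2 × 1 = 31.625
  [4→6]: (27.23+14.98)/2 × 2 = 42.21
  [6→6.5]: (14.98+12.87)/2 × 0.5 = 6.9625
  [6.5→7.5]: (12.87+9.50)/2 × 1 = 11.185
  Sum = 177.7625 µg/mL·hr
k_e = ln2 / t½ = 0.693147 / 2.28 = 0.3040 hr^-1
Extrapolated tail: C_last / k_e = 9.50 / 0.304 = 31.250
AUC_0→∞ = 177.7625 + 31.250 = 209.0125 µg/mL·hr

AUC = 209 µg/mL·hr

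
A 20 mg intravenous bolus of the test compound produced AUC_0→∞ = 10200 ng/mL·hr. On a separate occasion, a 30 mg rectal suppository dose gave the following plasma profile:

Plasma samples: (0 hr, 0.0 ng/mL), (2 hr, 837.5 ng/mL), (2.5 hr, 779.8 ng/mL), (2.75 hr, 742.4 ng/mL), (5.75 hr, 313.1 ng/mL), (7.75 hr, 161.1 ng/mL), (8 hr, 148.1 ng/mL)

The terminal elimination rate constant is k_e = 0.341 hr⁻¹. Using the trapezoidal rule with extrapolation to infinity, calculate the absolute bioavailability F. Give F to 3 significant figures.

F = 0.259

Trapezoidal AUC_0→8 (rectal suppository):
  [0→2]: (0.0+837.5)/2 × 2 = 837.5
  [2→2.5]: (837.5+779.8)/2 × 0.5 = 404.325
  [2.5→2.75]: (779.8+742.4)/2 × 0.25 = 190.275
  [2.75→5.75]: (742.4+313.1)/2 × 3 = 1583.25
  [5.75→7.75]: (313.1+161.1)/2 × 2 = 474.2
  [7.75→8]: (161.1+148.1)/2 × 0.25 = 38.65
  Sum = 3528.2 ng/mL·hr
Tail: C_last/k_e = 148.1/0.341 = 434.311
AUC_0→∞ (rectal suppository) = 3528.2 + 434.311 = 3962.511 ng/mL·hr
F = (AUC_ev/D_ev)/(AUC_iv/D_iv) = (3962.511/30)/(10200/20) = 132.0837/510 = 0.2590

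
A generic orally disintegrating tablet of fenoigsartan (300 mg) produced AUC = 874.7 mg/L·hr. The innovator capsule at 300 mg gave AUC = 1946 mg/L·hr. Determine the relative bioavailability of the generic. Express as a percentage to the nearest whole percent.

F_rel = 45%

F_rel = (AUC_test/D_test) / (AUC_ref/D_ref)
      = (874.7/300) / (1946/300)
      = 2.91567 / 6.48667 = 0.4495 = 44.95%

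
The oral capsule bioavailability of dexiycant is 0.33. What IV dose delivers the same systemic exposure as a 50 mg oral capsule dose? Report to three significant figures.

Systemic exposure from an extravascular dose = F × D_ev, so the equivalent IV dose is F × D_ev.
D_iv = F × D_ev = 0.33 × 50 = 16.5 mg

D_iv = 16.5 mg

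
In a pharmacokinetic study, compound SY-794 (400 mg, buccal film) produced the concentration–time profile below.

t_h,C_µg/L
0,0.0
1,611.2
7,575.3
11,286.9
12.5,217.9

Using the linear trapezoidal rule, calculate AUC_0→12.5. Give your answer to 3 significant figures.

AUC = 5970 µg/L·h

Trapezoidal AUC_0→12.5:
  [0→1]: (0.0+611.2)/2 × 1 = 305.6
  [1→7]: (611.2+575.3)/2 × 6 = 3559.5
  [7→11]: (575.3+286.9)/2 × 4 = 1724.4
  [11→12.5]: (286.9+217.9)/2 × 1.5 = 378.6
  Sum = 5968.1 µg/L·h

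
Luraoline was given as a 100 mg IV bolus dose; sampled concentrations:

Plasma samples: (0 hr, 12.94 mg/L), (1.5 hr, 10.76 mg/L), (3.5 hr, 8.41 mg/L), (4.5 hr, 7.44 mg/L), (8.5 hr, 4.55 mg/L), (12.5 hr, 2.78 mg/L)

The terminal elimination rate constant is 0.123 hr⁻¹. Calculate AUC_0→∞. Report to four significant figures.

AUC = 106.1 mg/L·hr

Trapezoidal AUC_0→12.5:
  [0→1.5]: (12.94+10.76)/2 × 1.5 = 17.775
  [1.5→3.5]: (10.76+8.41)/2 × 2 = 19.17
  [3.5→4.5]: (8.41+7.44)/2 × 1 = 7.925
  [4.5→8.5]: (7.44+4.55)/2 × 4 = 23.98
  [8.5→12.5]: (4.55+2.78)/2 × 4 = 14.66
  Sum = 83.51 mg/L·hr
Extrapolated tail: C_last / k_e = 2.78 / 0.123 = 22.602
AUC_0→∞ = 83.51 + 22.602 = 106.112 mg/L·hr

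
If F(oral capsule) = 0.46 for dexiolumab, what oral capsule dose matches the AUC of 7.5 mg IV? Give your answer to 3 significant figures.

For equal systemic exposure: F × D_ev = D_iv
D_ev = D_iv / F = 7.5 / 0.46 = 16.3043 mg

D_oral = 16.3 mg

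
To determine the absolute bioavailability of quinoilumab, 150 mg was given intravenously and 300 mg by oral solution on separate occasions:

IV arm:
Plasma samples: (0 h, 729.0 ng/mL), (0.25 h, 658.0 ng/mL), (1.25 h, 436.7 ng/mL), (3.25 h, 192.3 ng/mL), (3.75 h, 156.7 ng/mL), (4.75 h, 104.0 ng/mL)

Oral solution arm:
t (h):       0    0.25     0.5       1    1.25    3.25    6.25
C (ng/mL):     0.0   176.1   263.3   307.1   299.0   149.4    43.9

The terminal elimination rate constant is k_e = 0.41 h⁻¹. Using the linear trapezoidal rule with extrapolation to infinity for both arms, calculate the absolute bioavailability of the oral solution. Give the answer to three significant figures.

F = 0.313

Trapezoidal AUC_0→4.75 (IV):
  [0→0.25]: (729.0+658.0)/2 × 0.25 = 173.375
  [0.25→1.25]: (658.0+436.7)/2 × 1 = 547.35
  [1.25→3.25]: (436.7+192.3)/2 × 2 = 629.0
  [3.25→3.75]: (192.3+156.7)/2 × 0.5 = 87.25
  [3.75→4.75]: (156.7+104.0)/2 × 1 = 130.35
  Sum = 1567.325 ng/mL·h
IV tail: 104.0/0.41 = 253.659; AUC_iv,0→∞ = 1567.325 + 253.659 = 1820.984 ng/mL·h
Trapezoidal AUC_0→6.25 (oral solution):
  [0→0.25]: (0.0+176.1)/2 × 0.25 = 22.0125
  [0.25→0.5]: (176.1+263.3)/2 × 0.25 = 54.925
  [0.5→1]: (263.3+307.1)/2 × 0.5 = 142.6
  [1→1.25]: (307.1+299.0)/2 × 0.25 = 75.7625
  [1.25→3.25]: (299.0+149.4)/2 × 2 = 448.4
  [3.25→6.25]: (149.4+43.9)/2 × 3 = 289.95
  Sum = 1033.65 ng/mL·h
oral solution tail: 43.9/0.41 = 107.073; AUC_ev,0→∞ = 1033.65 + 107.073 = 1140.723 ng/mL·h
F = (AUC_ev/D_ev)/(AUC_iv/D_iv) = (1140.723/300)/(1820.984/150) = 3.80241/12.1399 = 0.3132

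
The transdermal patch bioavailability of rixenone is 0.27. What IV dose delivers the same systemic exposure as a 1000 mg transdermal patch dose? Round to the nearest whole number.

D_iv = 270 mg

Systemic exposure from an extravascular dose = F × D_ev, so the equivalent IV dose is F × D_ev.
D_iv = F × D_ev = 0.27 × 1000 = 270 mg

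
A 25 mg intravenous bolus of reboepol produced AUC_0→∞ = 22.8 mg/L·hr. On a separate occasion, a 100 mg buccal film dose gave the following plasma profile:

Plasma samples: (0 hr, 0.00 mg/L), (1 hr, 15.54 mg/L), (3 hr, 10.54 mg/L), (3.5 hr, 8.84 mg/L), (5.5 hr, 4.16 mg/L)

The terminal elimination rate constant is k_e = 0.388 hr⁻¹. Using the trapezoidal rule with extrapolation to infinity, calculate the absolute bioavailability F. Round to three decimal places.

Trapezoidal AUC_0→5.5 (buccal film):
  [0→1]: (0.00+15.54)/2 × 1 = 7.77
  [1→3]: (15.54+10.54)/2 × 2 = 26.08
  [3→3.5]: (10.54+8.84)/2 × 0.5 = 4.845
  [3.5→5.5]: (8.84+4.16)/2 × 2 = 13.0
  Sum = 51.695 mg/L·hr
Tail: C_last/k_e = 4.16/0.388 = 10.722
AUC_0→∞ (buccal film) = 51.695 + 10.722 = 62.417 mg/L·hr
F = (AUC_ev/D_ev)/(AUC_iv/D_iv) = (62.417/100)/(22.8/25) = 0.62417/0.912 = 0.6844

F = 0.684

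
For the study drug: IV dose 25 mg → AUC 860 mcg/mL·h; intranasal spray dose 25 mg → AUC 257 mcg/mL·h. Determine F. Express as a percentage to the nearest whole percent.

F = 30%

F = (AUC_ev / D_ev) / (AUC_iv / D_iv)
  = (257/25) / (860/25)
  = 10.28 / 34.4 = 0.2988
  = 29.88%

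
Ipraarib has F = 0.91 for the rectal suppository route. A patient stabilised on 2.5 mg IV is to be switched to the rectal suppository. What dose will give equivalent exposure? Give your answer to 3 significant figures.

For equal systemic exposure: F × D_ev = D_iv
D_ev = D_iv / F = 2.5 / 0.91 = 2.74725 mg

D_rectal = 2.75 mg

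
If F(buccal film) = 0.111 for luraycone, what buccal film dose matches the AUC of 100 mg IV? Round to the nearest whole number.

D_buccal = 901 mg

For equal systemic exposure: F × D_ev = D_iv
D_ev = D_iv / F = 100 / 0.111 = 900.901 mg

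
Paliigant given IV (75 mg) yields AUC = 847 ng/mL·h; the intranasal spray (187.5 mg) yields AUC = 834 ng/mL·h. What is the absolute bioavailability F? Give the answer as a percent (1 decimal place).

F = (AUC_ev / D_ev) / (AUC_iv / D_iv)
  = (834/187.5) / (847/75)
  = 4.448 / 11.2933 = 0.3939
  = 39.39%

F = 39.4%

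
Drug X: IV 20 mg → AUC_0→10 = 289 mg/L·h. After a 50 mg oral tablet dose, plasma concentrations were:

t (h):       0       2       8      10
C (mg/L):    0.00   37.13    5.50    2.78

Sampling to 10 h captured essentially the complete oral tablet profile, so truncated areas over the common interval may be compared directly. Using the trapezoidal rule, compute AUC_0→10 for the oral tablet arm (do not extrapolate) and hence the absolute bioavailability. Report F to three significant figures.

F = 0.240

Trapezoidal AUC_0→10 (oral tablet):
  [0→2]: (0.00+37.13)/2 × 2 = 37.13
  [2→8]: (37.13+5.50)/2 × 6 = 127.89
  [8→10]: (5.50+2.78)/2 × 2 = 8.28
  Sum = 173.3 mg/L·h
F = (AUC_ev/D_ev)/(AUC_iv/D_iv) = (173.3/50)/(289/20) = 3.466/14.45 = 0.2399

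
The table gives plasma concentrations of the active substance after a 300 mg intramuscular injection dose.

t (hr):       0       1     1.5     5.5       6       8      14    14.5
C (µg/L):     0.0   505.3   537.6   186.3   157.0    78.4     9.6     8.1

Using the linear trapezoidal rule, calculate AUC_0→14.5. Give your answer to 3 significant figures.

AUC = 2550 µg/L·hr

Trapezoidal AUC_0→14.5:
  [0→1]: (0.0+505.3)/2 × 1 = 252.65
  [1→1.5]: (505.3+537.6)/2 × 0.5 = 260.725
  [1.5→5.5]: (537.6+186.3)/2 × 4 = 1447.8
  [5.5→6]: (186.3+157.0)/2 × 0.5 = 85.825
  [6→8]: (157.0+78.4)/2 × 2 = 235.4
  [8→14]: (78.4+9.6)/2 × 6 = 264.0
  [14→14.5]: (9.6+8.1)/2 × 0.5 = 4.425
  Sum = 2550.825 µg/L·hr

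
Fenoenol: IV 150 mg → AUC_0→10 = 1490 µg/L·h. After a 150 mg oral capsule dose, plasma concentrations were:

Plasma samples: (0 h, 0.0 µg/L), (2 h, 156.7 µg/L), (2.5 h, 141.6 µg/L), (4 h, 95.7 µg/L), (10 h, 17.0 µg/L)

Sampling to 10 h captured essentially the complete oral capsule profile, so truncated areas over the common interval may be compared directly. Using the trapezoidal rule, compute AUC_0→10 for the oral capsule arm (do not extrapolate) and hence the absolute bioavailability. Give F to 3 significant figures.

Trapezoidal AUC_0→10 (oral capsule):
  [0→2]: (0.0+156.7)/2 × 2 = 156.7
  [2→2.5]: (156.7+141.6)/2 × 0.5 = 74.575
  [2.5→4]: (141.6+95.7)/2 × 1.5 = 177.975
  [4→10]: (95.7+17.0)/2 × 6 = 338.1
  Sum = 747.35 µg/L·h
F = (AUC_ev/D_ev)/(AUC_iv/D_iv) = (747.35/150)/(1490/150) = 4.98233/9.93333 = 0.5016

F = 0.502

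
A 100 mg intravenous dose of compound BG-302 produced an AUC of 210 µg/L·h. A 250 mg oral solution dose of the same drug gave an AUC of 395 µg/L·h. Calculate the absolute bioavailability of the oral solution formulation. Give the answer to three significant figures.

F = (AUC_ev / D_ev) / (AUC_iv / D_iv)
  = (395/250) / (210/100)
  = 1.58 / 2.1 = 0.7524

F = 0.752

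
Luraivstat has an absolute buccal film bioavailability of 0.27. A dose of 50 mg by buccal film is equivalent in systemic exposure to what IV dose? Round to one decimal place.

Systemic exposure from an extravascular dose = F × D_ev, so the equivalent IV dose is F × D_ev.
D_iv = F × D_ev = 0.27 × 50 = 13.5 mg

D_iv = 13.5 mg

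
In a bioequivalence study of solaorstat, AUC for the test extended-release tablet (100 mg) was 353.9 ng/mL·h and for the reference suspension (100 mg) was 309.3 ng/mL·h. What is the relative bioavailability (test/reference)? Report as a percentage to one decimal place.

F_rel = (AUC_test/D_test) / (AUC_ref/D_ref)
      = (353.9/100) / (309.3/100)
      = 3.539 / 3.093 = 1.1442 = 114.42%

F_rel = 114.4%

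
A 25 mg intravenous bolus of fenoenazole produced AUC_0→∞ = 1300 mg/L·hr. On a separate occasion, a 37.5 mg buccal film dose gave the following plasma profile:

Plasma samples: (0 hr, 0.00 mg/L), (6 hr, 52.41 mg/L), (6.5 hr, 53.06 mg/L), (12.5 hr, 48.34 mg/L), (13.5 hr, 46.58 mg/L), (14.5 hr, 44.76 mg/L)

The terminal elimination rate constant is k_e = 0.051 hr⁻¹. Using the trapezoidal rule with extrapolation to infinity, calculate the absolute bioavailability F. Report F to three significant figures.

Trapezoidal AUC_0→14.5 (buccal film):
  [0→6]: (0.00+52.41)/2 × 6 = 157.23
  [6→6.5]: (52.41+53.06)/2 × 0.5 = 26.3675
  [6.5→12.5]: (53.06+48.34)/2 × 6 = 304.2
  [12.5→13.5]: (48.34+46.58)/2 × 1 = 47.46
  [13.5→14.5]: (46.58+44.76)/2 × 1 = 45.67
  Sum = 580.9275 mg/L·hr
Tail: C_last/k_e = 44.76/0.051 = 877.647
AUC_0→∞ (buccal film) = 580.9275 + 877.647 = 1458.5745 mg/L·hr
F = (AUC_ev/D_ev)/(AUC_iv/D_iv) = (1458.5745/37.5)/(1300/25) = 38.89532/52 = 0.7480

F = 0.748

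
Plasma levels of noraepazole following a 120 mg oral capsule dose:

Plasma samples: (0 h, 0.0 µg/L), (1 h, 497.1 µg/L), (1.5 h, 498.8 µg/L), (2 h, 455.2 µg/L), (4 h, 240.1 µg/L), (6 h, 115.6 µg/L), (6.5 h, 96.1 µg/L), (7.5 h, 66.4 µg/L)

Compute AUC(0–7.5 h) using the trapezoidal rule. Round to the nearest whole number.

Trapezoidal AUC_0→7.5:
  [0→1]: (0.0+497.1)/2 × 1 = 248.55
  [1→1.5]: (497.1+498.8)/2 × 0.5 = 248.975
  [1.5→2]: (498.8+455.2)/2 × 0.5 = 238.5
  [2→4]: (455.2+240.1)/2 × 2 = 695.3
  [4→6]: (240.1+115.6)/2 × 2 = 355.7
  [6→6.5]: (115.6+96.1)/2 × 0.5 = 52.925
  [6.5→7.5]: (96.1+66.4)/2 × 1 = 81.25
  Sum = 1921.2 µg/L·h

AUC = 1921 µg/L·h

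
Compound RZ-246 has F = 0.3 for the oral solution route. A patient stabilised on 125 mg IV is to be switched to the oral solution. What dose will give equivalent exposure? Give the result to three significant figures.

For equal systemic exposure: F × D_ev = D_iv
D_ev = D_iv / F = 125 / 0.3 = 416.667 mg

D_oral = 417 mg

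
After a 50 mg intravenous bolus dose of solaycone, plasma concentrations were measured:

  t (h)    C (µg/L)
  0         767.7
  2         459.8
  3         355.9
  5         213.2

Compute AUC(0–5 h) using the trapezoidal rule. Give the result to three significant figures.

AUC = 2200 µg/L·h

Trapezoidal AUC_0→5:
  [0→2]: (767.7+459.8)/2 × 2 = 1227.5
  [2→3]: (459.8+355.9)/2 × 1 = 407.85
  [3→5]: (355.9+213.2)/2 × 2 = 569.1
  Sum = 2204.45 µg/L·h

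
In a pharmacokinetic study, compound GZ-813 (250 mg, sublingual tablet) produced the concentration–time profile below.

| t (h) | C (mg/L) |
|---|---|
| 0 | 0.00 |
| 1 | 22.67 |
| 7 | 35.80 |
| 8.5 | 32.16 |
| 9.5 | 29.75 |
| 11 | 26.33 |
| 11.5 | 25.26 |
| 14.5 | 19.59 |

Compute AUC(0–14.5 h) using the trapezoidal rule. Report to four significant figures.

Trapezoidal AUC_0→14.5:
  [0→1]: (0.00+22.67)/2 × 1 = 11.335
  [1→7]: (22.67+35.80)/2 × 6 = 175.41
  [7→8.5]: (35.80+32.16)/2 × 1.5 = 50.97
  [8.5→9.5]: (32.16+29.75)/2 × 1 = 30.955
  [9.5→11]: (29.75+26.33)/2 × 1.5 = 42.06
  [11→11.5]: (26.33+25.26)/2 × 0.5 = 12.8975
  [11.5→14.5]: (25.26+19.59)/2 × 3 = 67.275
  Sum = 390.9025 mg/L·h

AUC = 390.9 mg/L·h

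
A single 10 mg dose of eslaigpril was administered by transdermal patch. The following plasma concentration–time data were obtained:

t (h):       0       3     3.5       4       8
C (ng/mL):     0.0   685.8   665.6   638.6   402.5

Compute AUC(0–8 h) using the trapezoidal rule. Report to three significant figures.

AUC = 3770 ng/mL·h

Trapezoidal AUC_0→8:
  [0→3]: (0.0+685.8)/2 × 3 = 1028.7
  [3→3.5]: (685.8+665.6)/2 × 0.5 = 337.85
  [3.5→4]: (665.6+638.6)/2 × 0.5 = 326.05
  [4→8]: (638.6+402.5)/2 × 4 = 2082.2
  Sum = 3774.8 ng/mL·h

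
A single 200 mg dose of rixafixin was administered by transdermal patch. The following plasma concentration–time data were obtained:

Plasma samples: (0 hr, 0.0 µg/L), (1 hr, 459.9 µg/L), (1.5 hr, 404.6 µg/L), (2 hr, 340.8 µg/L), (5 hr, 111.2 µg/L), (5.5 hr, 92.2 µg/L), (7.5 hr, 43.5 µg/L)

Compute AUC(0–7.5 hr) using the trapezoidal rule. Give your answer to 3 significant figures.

Trapezoidal AUC_0→7.5:
  [0→1]: (0.0+459.9)/2 × 1 = 229.95
  [1→1.5]: (459.9+404.6)/2 × 0.5 = 216.125
  [1.5→2]: (404.6+340.8)/2 × 0.5 = 186.35
  [2→5]: (340.8+111.2)/2 × 3 = 678.0
  [5→5.5]: (111.2+92.2)/2 × 0.5 = 50.85
  [5.5→7.5]: (92.2+43.5)/2 × 2 = 135.7
  Sum = 1496.975 µg/L·hr

AUC = 1500 µg/L·hr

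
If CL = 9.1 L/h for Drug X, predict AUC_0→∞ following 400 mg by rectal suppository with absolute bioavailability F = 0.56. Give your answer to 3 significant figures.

AUC = 24.6 mg/L·h

AUC_0→∞ = F × Dose / CL
        = 0.56 × 400 / 9.1 = 24.6154 mg/L·h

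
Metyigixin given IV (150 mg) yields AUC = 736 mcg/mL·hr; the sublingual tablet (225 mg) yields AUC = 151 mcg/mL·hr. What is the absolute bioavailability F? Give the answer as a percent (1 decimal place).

F = 13.7%

F = (AUC_ev / D_ev) / (AUC_iv / D_iv)
  = (151/225) / (736/150)
  = 0.671111 / 4.90667 = 0.1368
  = 13.68%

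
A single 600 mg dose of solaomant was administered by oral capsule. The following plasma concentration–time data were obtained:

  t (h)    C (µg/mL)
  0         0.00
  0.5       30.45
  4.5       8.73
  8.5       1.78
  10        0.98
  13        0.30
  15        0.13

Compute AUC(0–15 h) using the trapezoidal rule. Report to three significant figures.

AUC = 111 µg/mL·h

Trapezoidal AUC_0→15:
  [0→0.5]: (0.00+30.45)/2 × 0.5 = 7.6125
  [0.5→4.5]: (30.45+8.73)/2 × 4 = 78.36
  [4.5→8.5]: (8.73+1.78)/2 × 4 = 21.02
  [8.5→10]: (1.78+0.98)/2 × 1.5 = 2.07
  [10→13]: (0.98+0.30)/2 × 3 = 1.92
  [13→15]: (0.30+0.13)/2 × 2 = 0.43
  Sum = 111.4125 µg/mL·h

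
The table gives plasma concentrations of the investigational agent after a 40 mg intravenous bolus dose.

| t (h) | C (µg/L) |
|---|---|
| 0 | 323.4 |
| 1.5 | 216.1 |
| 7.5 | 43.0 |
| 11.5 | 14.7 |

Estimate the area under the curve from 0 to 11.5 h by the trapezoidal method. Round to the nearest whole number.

Trapezoidal AUC_0→11.5:
  [0→1.5]: (323.4+216.1)/2 × 1.5 = 404.625
  [1.5→7.5]: (216.1+43.0)/2 × 6 = 777.3
  [7.5→11.5]: (43.0+14.7)/2 × 4 = 115.4
  Sum = 1297.325 µg/L·h

AUC = 1297 µg/L·h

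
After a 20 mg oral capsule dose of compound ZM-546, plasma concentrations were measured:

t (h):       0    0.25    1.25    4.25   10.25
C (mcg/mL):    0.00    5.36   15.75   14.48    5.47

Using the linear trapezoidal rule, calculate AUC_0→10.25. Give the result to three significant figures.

AUC = 116 mcg/mL·h

Trapezoidal AUC_0→10.25:
  [0→0.25]: (0.00+5.36)/2 × 0.25 = 0.67
  [0.25→1.25]: (5.36+15.75)/2 × 1 = 10.555
  [1.25→4.25]: (15.75+14.48)/2 × 3 = 45.345
  [4.25→10.25]: (14.48+5.47)/2 × 6 = 59.85
  Sum = 116.42 mcg/mL·h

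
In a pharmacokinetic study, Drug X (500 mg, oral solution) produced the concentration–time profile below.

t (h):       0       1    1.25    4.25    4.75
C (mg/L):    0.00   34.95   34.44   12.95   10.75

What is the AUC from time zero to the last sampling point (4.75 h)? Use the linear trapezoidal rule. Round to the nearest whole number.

Trapezoidal AUC_0→4.75:
  [0→1]: (0.00+34.95)/2 × 1 = 17.475
  [1→1.25]: (34.95+34.44)/2 × 0.25 = 8.67375
  [1.25→4.25]: (34.44+12.95)/2 × 3 = 71.085
  [4.25→4.75]: (12.95+10.75)/2 × 0.5 = 5.925
  Sum = 103.15875 mg/L·h

AUC = 103 mg/L·h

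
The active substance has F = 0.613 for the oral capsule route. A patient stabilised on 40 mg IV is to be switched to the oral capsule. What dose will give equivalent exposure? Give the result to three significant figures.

For equal systemic exposure: F × D_ev = D_iv
D_ev = D_iv / F = 40 / 0.613 = 65.2529 mg

D_oral = 65.3 mg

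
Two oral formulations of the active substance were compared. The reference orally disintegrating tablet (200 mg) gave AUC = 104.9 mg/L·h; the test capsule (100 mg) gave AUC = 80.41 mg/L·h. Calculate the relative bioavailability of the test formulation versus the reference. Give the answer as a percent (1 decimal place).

F_rel = 153.3%

F_rel = (AUC_test/D_test) / (AUC_ref/D_ref)
      = (80.41/100) / (104.9/200)
      = 0.8041 / 0.5245 = 1.5331 = 153.31%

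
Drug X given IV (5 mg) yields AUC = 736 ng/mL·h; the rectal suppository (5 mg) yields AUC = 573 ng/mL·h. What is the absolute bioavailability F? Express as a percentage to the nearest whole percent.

F = (AUC_ev / D_ev) / (AUC_iv / D_iv)
  = (573/5) / (736/5)
  = 114.6 / 147.2 = 0.7785
  = 77.85%

F = 78%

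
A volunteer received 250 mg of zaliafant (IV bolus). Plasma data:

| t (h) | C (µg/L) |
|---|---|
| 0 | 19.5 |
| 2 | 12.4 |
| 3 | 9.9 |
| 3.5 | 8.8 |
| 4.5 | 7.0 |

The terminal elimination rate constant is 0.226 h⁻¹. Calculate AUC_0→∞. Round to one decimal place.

Trapezoidal AUC_0→4.5:
  [0→2]: (19.5+12.4)/2 × 2 = 31.9
  [2→3]: (12.4+9.9)/2 × 1 = 11.15
  [3→3.5]: (9.9+8.8)/2 × 0.5 = 4.675
  [3.5→4.5]: (8.8+7.0)/2 × 1 = 7.9
  Sum = 55.625 µg/L·h
Extrapolated tail: C_last / k_e = 7.0 / 0.226 = 30.973
AUC_0→∞ = 55.625 + 30.973 = 86.598 µg/L·h

AUC = 86.6 µg/L·h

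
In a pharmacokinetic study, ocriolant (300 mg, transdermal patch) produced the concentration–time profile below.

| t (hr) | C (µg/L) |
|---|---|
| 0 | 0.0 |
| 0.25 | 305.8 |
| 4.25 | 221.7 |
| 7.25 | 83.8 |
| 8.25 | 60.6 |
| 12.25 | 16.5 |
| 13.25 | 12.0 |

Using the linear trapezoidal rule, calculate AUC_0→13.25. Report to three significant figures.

AUC = 1790 µg/L·hr

Trapezoidal AUC_0→13.25:
  [0→0.25]: (0.0+305.8)/2 × 0.25 = 38.225
  [0.25→4.25]: (305.8+221.7)/2 × 4 = 1055.0
  [4.25→7.25]: (221.7+83.8)/2 × 3 = 458.25
  [7.25→8.25]: (83.8+60.6)/2 × 1 = 72.2
  [8.25→12.25]: (60.6+16.5)/2 × 4 = 154.2
  [12.25→13.25]: (16.5+12.0)/2 × 1 = 14.25
  Sum = 1792.125 µg/L·hr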